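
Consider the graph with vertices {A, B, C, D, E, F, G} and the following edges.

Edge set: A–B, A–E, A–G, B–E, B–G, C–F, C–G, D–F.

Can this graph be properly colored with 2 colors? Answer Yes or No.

No

A, B, E are pairwise adjacent, so at least 3 colors are needed.
So 2 colors are not enough.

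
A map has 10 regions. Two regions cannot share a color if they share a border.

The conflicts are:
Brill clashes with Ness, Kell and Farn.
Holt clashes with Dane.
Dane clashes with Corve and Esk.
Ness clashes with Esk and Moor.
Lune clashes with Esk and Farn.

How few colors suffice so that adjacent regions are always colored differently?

3

The cycle Ness-Brill-Farn-Lune-Esk-Ness has odd length 5, so it cannot be 2-colored; at least 3 colors are needed.
A valid assignment using 3 colors: Brill=1, Holt=1, Dane=2, Ness=2, Lune=3, Corve=1, Kell=2, Esk=1, Farn=2, Moor=1. No two conflicting regions share a color.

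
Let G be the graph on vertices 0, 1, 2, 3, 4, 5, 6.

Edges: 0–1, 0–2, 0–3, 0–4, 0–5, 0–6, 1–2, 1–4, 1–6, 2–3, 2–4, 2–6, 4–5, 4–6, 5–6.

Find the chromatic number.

5

0, 1, 2, 4, 6 form a clique, so at least 5 colors are needed.
5 colors suffice: 0=red, 1=purple, 2=green, 3=blue, 4=yellow, 5=green, 6=blue. Each edge has distinct colors on its endpoints.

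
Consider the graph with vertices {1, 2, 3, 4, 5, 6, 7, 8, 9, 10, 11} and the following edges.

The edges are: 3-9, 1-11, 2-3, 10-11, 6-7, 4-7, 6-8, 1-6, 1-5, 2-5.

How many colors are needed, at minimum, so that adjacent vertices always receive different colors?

4 and 7 are adjacent, so at least 2 colors are needed.
2 colors suffice: 1=red, 2=red, 3=blue, 4=blue, 5=blue, 6=blue, 7=red, 8=red, 9=red, 10=red, 11=blue. Every edge joins two different colors.

2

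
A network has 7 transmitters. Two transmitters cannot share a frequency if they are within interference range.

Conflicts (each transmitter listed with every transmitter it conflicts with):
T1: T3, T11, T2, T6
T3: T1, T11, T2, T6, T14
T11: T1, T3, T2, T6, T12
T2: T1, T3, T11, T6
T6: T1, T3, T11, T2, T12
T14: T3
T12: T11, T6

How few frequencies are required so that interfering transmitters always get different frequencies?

5

T1, T3, T11, T2, T6 pairwise conflict, so at least 5 frequencies are needed.
5 frequencies suffice: frequency 1 → {T11, T14}; frequency 2 → {T3, T12}; frequency 3 → {T6}; frequency 4 → {T2}; frequency 5 → {T1}. Each listed conflict is separated.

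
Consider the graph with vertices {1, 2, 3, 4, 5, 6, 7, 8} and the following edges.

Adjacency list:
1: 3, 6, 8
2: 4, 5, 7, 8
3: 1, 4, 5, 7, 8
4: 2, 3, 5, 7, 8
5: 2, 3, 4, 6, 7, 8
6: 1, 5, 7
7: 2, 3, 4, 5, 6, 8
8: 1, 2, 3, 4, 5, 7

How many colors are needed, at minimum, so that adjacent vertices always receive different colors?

5

3, 4, 5, 7, 8 are pairwise adjacent (a clique of size 5), so at least 5 colors are needed.
One proper 5-coloring: 1=b, 2=e, 3=e, 4=d, 5=b, 6=a, 7=c, 8=a. Each edge has distinct colors on its endpoints.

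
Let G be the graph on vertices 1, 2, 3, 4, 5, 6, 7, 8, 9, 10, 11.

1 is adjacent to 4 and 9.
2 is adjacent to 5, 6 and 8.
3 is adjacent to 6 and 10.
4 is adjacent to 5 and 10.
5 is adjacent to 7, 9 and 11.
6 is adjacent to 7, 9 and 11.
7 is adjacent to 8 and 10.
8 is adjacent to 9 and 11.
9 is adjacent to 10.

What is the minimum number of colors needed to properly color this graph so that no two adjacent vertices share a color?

4 and 5 are adjacent, so at least 2 colors are needed.
2 colors suffice: 1=a, 2=b, 3=b, 4=b, 5=a, 6=a, 7=b, 8=a, 9=b, 10=a, 11=b. Every edge joins two different colors.

2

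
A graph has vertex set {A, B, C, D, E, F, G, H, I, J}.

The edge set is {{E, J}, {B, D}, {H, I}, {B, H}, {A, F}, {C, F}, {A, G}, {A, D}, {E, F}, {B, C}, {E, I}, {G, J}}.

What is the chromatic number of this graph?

3

The cycle J-G-A-F-E-J has odd length 5, so it cannot be 2-colored; at least 3 colors are needed.
One proper 3-coloring: A=red, B=red, C=green, D=blue, E=red, F=blue, G=blue, H=blue, I=green, J=green. Each edge has distinct colors on its endpoints.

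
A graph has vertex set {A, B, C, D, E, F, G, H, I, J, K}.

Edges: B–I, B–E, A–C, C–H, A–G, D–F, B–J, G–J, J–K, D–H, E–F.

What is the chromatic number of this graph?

3

The cycle H-D-F-E-B-J-G-A-C-H has odd length 9, so it cannot be 2-colored; at least 3 colors are needed.
3 colors suffice: A=1, B=1, C=2, D=2, E=2, F=1, G=3, H=1, I=2, J=2, K=1. Each edge has distinct colors on its endpoints.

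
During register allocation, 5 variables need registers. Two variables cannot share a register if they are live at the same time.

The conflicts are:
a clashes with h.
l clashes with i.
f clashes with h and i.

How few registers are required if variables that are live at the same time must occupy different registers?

2

l and i conflict, so at least 2 registers are needed.
2 registers suffice: a=2, l=2, f=2, h=1, i=1. Each listed conflict is separated.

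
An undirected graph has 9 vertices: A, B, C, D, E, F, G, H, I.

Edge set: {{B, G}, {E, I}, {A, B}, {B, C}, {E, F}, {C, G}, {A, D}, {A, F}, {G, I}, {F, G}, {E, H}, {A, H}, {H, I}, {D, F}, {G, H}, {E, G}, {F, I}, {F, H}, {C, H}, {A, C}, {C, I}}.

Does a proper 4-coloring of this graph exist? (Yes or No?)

No

E, F, G, H, I form a clique, so at least 5 colors are needed.
So 4 colors are not enough.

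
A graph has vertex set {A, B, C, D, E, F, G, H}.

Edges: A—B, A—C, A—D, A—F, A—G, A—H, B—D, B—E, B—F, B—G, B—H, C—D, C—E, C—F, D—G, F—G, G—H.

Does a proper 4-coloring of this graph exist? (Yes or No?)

Yes

The chromatic number is 4. A, B, D, G are pairwise adjacent (a clique of size 4), so at least 4 colors are needed.
4 colors suffice: color 1 → {A, E}; color 2 → {B, C}; color 3 → {G}; color 4 → {D, F, H}.
That is already a proper 4-coloring.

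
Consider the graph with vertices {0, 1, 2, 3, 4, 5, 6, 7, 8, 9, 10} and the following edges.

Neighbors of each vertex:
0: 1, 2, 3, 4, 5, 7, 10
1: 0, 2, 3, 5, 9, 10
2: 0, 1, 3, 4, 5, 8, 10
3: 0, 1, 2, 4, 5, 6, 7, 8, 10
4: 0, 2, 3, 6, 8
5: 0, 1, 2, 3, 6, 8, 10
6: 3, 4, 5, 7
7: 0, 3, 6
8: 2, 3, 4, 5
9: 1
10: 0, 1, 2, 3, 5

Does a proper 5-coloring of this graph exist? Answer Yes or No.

0, 1, 2, 3, 5, 10 are mutually adjacent (a clique of size 6), so at least 6 colors are needed.
So 5 colors are not enough.

No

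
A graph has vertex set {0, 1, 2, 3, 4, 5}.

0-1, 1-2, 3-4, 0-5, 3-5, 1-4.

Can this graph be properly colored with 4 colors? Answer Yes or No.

The chromatic number is 3. The cycle 1-4-3-5-0-1 has odd length 5, so it cannot be 2-colored; at least 3 colors are needed.
3 colors suffice: color red → {1, 3}; color blue → {0, 2, 4}; color green → {5}.
Since 4 ≥ 3, a proper 4-coloring certainly exists.

Yes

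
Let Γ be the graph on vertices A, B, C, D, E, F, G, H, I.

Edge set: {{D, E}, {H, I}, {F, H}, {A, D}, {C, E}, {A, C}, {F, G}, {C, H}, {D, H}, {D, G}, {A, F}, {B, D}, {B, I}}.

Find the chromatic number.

D and G are adjacent, so at least 2 colors are needed.
2 colors suffice: color 1 → {C, D, F, I}; color 2 → {A, B, E, G, H}. No two adjacent vertices share a color.

2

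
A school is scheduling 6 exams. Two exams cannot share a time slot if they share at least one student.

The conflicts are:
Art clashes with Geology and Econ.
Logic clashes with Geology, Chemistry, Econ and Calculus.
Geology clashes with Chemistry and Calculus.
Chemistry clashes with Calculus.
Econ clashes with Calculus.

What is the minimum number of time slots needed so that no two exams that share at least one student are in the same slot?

4

Logic, Geology, Chemistry, Calculus all conflict with each other, so at least 4 time slots are needed.
4 time slots suffice: time slot 1 → {Geology, Econ}; time slot 2 → {Art, Logic}; time slot 3 → {Calculus}; time slot 4 → {Chemistry}. No two conflicting exams share a time slot.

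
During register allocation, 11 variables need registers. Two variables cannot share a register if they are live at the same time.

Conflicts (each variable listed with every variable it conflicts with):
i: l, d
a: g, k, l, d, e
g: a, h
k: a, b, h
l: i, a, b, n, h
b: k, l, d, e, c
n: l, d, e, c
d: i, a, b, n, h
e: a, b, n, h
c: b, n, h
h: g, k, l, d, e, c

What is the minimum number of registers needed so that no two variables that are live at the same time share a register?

l and h conflict, so at least 2 registers are needed.
Using 2 registers: i=1, a=1, g=2, k=2, l=2, b=1, n=1, d=2, e=2, c=2, h=1. Every pair that conflicts lands in different registers.

2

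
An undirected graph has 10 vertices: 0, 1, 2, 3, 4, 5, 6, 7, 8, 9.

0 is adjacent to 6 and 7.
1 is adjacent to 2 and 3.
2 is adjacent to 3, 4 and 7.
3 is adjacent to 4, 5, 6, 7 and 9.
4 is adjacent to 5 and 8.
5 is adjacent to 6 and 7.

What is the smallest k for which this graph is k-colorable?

3

3, 5, 7 form a triangle, so at least 3 colors are needed.
One proper 3-coloring: 0=a, 1=b, 2=c, 3=a, 4=b, 5=c, 6=b, 7=b, 8=a, 9=b. No two adjacent vertices share a color.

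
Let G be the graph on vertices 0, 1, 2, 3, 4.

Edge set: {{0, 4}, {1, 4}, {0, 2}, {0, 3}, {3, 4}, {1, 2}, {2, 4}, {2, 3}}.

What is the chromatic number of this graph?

0, 2, 3, 4 form a clique, so at least 4 colors are needed.
4 colors suffice: color red → {4}; color blue → {2}; color green → {1, 3}; color yellow → {0}. Each edge has distinct colors on its endpoints.

4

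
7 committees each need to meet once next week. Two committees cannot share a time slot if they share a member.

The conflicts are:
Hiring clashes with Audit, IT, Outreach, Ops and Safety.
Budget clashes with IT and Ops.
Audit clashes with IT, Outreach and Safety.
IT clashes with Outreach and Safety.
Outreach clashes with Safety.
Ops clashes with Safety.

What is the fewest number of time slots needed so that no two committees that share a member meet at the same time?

5

Hiring, Audit, IT, Outreach, Safety are mutually in conflict, so at least 5 time slots are needed.
5 time slots suffice: time slot 1 → {Budget, Safety}; time slot 2 → {IT, Ops}; time slot 3 → {Hiring}; time slot 4 → {Audit}; time slot 5 → {Outreach}. No two conflicting committees share a time slot.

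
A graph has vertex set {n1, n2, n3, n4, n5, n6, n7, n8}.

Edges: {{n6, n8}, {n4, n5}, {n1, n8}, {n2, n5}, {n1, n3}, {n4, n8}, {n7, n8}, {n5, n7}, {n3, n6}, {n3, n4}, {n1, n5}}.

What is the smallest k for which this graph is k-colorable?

n1 and n5 are adjacent, so at least 2 colors are needed.
One proper 2-coloring: n1=2, n2=2, n3=1, n4=2, n5=1, n6=2, n7=2, n8=1. Every edge joins two different colors.

2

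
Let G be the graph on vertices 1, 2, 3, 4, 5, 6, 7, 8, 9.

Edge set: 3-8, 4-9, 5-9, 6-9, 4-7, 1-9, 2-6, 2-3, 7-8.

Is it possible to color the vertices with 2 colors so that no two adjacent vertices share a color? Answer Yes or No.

The cycle 3-2-6-9-4-7-8-3 has odd length 7, so it cannot be 2-colored; at least 3 colors are needed.
So 2 colors are not enough.

No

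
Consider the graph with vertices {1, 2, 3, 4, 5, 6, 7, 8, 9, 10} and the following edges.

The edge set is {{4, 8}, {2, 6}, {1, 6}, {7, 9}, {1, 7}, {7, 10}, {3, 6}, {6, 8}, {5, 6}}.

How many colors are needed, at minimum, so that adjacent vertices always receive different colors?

2

1 and 6 are adjacent, so at least 2 colors are needed.
2 colors suffice: color a → {4, 6, 7}; color b → {1, 2, 3, 5, 8, 9, 10}. Each edge has distinct colors on its endpoints.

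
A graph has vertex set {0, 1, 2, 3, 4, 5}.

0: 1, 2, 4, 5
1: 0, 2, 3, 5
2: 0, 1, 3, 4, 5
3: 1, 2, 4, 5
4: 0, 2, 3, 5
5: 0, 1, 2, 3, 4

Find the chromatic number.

4

2, 3, 4, 5 are mutually adjacent (a clique of size 4), so at least 4 colors are needed.
One proper 4-coloring: 0=yellow, 1=green, 2=blue, 3=yellow, 4=green, 5=red. Each edge has distinct colors on its endpoints.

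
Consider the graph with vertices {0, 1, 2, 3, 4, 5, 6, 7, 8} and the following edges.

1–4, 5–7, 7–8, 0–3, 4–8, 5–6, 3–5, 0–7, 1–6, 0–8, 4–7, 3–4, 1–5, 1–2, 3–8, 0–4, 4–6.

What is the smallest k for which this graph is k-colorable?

0, 4, 7, 8 are pairwise adjacent (a clique of size 4), so at least 4 colors are needed.
4 colors suffice: color red → {2, 4, 5}; color blue → {0, 1}; color green → {3, 6, 7}; color yellow → {8}. Each edge has distinct colors on its endpoints.

4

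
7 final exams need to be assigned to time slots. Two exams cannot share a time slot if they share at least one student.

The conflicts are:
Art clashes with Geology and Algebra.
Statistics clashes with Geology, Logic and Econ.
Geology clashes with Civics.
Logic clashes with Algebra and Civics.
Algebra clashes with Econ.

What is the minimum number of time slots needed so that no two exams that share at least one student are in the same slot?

The cycle Econ-Algebra-Art-Geology-Statistics-Econ has odd length 5, so it cannot be 2-colored; at least 3 time slots are needed.
3 time slots suffice: Art=3, Statistics=2, Geology=1, Logic=1, Algebra=2, Civics=2, Econ=1. Every pair that conflicts lands in different time slots.

3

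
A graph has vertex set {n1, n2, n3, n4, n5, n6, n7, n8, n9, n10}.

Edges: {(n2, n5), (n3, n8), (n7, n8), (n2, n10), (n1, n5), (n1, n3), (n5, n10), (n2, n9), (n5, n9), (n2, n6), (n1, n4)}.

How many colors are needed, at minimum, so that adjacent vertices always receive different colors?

3

n2, n5, n9 form a triangle, so at least 3 colors are needed.
A valid assignment using 3 colors: n1=R, n2=R, n3=B, n4=B, n5=B, n6=B, n7=B, n8=R, n9=G, n10=G. No two adjacent vertices share a color.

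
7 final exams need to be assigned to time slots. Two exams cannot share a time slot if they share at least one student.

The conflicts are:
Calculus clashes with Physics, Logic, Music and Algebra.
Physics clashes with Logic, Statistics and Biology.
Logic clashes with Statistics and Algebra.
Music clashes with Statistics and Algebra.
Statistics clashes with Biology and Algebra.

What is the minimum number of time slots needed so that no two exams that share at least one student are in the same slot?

Logic, Statistics, Algebra all conflict with each other, so at least 3 time slots are needed.
3 time slots suffice: time slot 1 → {Calculus, Statistics}; time slot 2 → {Logic, Music, Biology}; time slot 3 → {Physics, Algebra}. Each listed conflict is separated.

3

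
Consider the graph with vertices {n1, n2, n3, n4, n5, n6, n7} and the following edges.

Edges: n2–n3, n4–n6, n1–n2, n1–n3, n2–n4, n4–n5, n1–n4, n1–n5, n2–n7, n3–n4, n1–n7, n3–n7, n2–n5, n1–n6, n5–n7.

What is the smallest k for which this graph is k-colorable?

4

n1, n2, n4, n5 are mutually adjacent (a clique of size 4), so at least 4 colors are needed.
4 colors suffice: color 1 → {n1}; color 2 → {n4, n7}; color 3 → {n2, n6}; color 4 → {n3, n5}. Each edge has distinct colors on its endpoints.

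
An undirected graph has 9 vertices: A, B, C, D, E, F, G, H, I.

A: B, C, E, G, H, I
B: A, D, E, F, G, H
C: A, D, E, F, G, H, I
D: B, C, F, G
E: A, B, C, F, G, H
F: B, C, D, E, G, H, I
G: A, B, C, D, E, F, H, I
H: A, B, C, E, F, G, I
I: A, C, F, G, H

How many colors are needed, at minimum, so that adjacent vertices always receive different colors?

5

C, E, F, G, H are mutually adjacent (a clique of size 5), so at least 5 colors are needed.
5 colors suffice: color 1 → {G}; color 2 → {D, H}; color 3 → {A, F}; color 4 → {B, C}; color 5 → {E, I}. Each edge has distinct colors on its endpoints.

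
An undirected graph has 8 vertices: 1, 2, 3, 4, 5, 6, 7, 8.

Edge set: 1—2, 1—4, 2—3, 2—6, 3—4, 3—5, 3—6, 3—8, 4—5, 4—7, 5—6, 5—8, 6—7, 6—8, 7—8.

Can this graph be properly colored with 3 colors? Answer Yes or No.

3, 5, 6, 8 form a clique, so at least 4 colors are needed.
So 3 colors are not enough.

No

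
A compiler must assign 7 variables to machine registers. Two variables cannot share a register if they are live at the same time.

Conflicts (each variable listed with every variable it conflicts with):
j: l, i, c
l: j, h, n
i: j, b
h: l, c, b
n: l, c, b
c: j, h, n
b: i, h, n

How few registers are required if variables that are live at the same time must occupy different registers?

The cycle n-b-i-j-l-n has odd length 5, so it cannot be 2-colored; at least 3 registers are needed.
3 registers suffice: register 1 → {j, b}; register 2 → {l, i, c}; register 3 → {h, n}. No two conflicting variables share a register.

3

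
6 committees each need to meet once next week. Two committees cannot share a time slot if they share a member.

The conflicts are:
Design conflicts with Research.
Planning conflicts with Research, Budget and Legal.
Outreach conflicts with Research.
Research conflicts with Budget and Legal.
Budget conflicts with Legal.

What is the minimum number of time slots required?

4

Planning, Research, Budget, Legal are mutually in conflict, so at least 4 time slots are needed.
4 time slots suffice: time slot 1 → {Research}; time slot 2 → {Design, Outreach, Legal}; time slot 3 → {Planning}; time slot 4 → {Budget}. No two conflicting committees share a time slot.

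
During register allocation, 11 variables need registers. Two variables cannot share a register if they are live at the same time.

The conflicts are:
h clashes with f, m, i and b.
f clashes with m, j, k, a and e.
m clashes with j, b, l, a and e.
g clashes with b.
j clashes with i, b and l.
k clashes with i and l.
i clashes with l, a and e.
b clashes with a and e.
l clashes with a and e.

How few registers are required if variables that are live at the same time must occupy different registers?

3

k, i, l are mutually in conflict, so at least 3 registers are needed.
A valid assignment using 3 registers: h=3, f=2, m=1, g=1, j=3, k=3, i=1, b=2, l=2, a=3, e=3. Every pair that conflicts lands in different registers.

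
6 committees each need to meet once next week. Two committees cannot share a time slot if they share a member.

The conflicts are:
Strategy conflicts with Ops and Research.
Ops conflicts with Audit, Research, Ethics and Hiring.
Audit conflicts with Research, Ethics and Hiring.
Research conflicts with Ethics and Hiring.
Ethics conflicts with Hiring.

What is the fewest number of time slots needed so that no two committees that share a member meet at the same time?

5

Ops, Audit, Research, Ethics, Hiring pairwise conflict, so at least 5 time slots are needed.
5 time slots suffice: time slot 1 → {Ops}; time slot 2 → {Research}; time slot 3 → {Strategy, Ethics}; time slot 4 → {Audit}; time slot 5 → {Hiring}. Every pair that conflicts lands in different time slots.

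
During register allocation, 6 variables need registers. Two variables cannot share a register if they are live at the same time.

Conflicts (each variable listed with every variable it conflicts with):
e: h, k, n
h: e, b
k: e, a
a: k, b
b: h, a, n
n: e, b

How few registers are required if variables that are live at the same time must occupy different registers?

The cycle k-e-n-b-a-k has odd length 5, so it cannot be 2-colored; at least 3 registers are needed.
A valid assignment using 3 registers: e=1, h=2, k=3, a=2, b=1, n=2. No two conflicting variables share a register.

3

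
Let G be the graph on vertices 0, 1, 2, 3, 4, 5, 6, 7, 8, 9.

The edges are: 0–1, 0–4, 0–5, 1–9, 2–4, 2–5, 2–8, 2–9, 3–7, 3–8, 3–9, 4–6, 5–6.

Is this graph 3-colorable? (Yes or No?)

Yes

The chromatic number is 3. The cycle 0-1-9-2-4-0 has odd length 5, so it cannot be 2-colored; at least 3 colors are needed.
A valid assignment using 3 colors: 0=red, 1=green, 2=red, 3=red, 4=blue, 5=blue, 6=red, 7=blue, 8=blue, 9=blue.
That is already a proper 3-coloring.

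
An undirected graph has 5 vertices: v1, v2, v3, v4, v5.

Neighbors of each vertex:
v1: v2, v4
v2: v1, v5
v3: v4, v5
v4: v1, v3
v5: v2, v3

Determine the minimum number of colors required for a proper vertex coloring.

The cycle v4-v3-v5-v2-v1-v4 has odd length 5, so it cannot be 2-colored; at least 3 colors are needed.
3 colors suffice: v1=red, v2=blue, v3=green, v4=blue, v5=red. Each edge has distinct colors on its endpoints.

3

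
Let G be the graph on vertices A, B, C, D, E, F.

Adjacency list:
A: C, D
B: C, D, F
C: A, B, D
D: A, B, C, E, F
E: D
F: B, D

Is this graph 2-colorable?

B, D, F are mutually adjacent, so at least 3 colors are needed.
So 2 colors are not enough.

No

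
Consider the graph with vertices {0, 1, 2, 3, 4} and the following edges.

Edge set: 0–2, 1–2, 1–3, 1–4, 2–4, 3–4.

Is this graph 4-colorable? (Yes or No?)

Yes

The chromatic number is 3. 1, 2, 4 form a triangle, so at least 3 colors are needed.
One proper 3-coloring: 0=blue, 1=green, 2=red, 3=red, 4=blue.
Since 4 ≥ 3, a proper 4-coloring certainly exists.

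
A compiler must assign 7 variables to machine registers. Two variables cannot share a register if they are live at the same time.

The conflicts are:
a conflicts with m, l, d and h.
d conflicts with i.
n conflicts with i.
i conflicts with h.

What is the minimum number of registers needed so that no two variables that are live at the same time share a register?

n and i conflict, so at least 2 registers are needed.
2 registers suffice: register 1 → {a, i}; register 2 → {m, l, d, n, h}. No two conflicting variables share a register.

2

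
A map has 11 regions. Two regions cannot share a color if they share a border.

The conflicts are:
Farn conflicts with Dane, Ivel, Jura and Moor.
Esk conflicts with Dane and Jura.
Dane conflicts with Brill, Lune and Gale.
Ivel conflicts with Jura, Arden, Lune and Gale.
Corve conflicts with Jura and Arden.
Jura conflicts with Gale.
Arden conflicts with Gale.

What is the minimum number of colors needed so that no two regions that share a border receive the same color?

Ivel, Jura, Gale are mutually in conflict, so at least 3 colors are needed.
3 colors suffice: Farn=3, Esk=2, Dane=1, Ivel=2, Brill=2, Corve=2, Jura=1, Moor=1, Arden=1, Lune=3, Gale=3. Each listed conflict is separated.

3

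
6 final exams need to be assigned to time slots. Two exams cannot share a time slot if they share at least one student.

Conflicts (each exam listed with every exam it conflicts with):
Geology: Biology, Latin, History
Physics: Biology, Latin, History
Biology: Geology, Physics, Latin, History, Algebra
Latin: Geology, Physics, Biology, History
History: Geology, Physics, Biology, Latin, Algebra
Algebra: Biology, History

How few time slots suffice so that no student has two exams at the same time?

4

Physics, Biology, Latin, History all conflict with each other, so at least 4 time slots are needed.
4 time slots suffice: time slot 1 → {History}; time slot 2 → {Biology}; time slot 3 → {Latin, Algebra}; time slot 4 → {Geology, Physics}. Each listed conflict is separated.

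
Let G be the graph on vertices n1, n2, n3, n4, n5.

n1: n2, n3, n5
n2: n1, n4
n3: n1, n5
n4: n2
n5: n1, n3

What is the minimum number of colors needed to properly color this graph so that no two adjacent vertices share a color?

3

n1, n3, n5 are pairwise adjacent, so at least 3 colors are needed.
One proper 3-coloring: n1=1, n2=2, n3=3, n4=1, n5=2. No two adjacent vertices share a color.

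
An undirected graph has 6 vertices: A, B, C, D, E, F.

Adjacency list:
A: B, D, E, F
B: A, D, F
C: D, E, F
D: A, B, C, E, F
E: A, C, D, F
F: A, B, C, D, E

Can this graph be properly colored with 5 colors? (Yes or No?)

Yes

The chromatic number is 4. A, D, E, F are pairwise adjacent (a clique of size 4), so at least 4 colors are needed.
4 colors suffice: color 1 → {F}; color 2 → {D}; color 3 → {B, E}; color 4 → {A, C}.
Since 5 ≥ 4, a proper 5-coloring certainly exists.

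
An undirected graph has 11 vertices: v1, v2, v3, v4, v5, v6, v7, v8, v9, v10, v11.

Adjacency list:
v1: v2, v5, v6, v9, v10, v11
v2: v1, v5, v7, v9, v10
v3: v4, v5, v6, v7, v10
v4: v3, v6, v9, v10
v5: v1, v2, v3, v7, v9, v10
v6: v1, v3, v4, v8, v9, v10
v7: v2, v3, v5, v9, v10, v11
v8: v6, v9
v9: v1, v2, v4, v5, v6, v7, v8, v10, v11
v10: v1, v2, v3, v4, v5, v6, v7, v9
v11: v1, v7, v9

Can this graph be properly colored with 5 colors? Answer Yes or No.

Yes

The chromatic number is 5. v1, v2, v5, v9, v10 are mutually adjacent (a clique of size 5), so at least 5 colors are needed.
5 colors suffice: color 1 → {v3, v9}; color 2 → {v8, v10, v11}; color 3 → {v5, v6}; color 4 → {v1, v4, v7}; color 5 → {v2}.
That is already a proper 5-coloring.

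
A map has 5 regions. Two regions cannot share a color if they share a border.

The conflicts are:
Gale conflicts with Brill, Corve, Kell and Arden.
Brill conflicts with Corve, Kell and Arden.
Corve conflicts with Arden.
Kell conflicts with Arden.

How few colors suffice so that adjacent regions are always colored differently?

Gale, Brill, Kell, Arden pairwise conflict, so at least 4 colors are needed.
4 colors suffice: color 1 → {Arden}; color 2 → {Brill}; color 3 → {Gale}; color 4 → {Corve, Kell}. Each listed conflict is separated.

4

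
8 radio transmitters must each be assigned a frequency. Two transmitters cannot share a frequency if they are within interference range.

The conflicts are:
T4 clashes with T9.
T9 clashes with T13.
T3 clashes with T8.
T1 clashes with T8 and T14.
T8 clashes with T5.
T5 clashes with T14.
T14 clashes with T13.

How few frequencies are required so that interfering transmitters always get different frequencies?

2

T8 and T5 conflict, so at least 2 frequencies are needed.
Using 2 frequencies: T4=2, T9=1, T3=2, T1=2, T8=1, T5=2, T14=1, T13=2. Every pair that conflicts lands in different frequencies.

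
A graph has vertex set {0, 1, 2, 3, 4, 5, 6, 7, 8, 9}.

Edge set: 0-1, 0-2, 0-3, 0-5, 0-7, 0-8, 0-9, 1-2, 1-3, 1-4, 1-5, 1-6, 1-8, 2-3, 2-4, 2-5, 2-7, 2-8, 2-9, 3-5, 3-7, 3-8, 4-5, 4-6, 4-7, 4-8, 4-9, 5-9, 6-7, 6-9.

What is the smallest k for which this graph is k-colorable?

0, 1, 2, 3, 8 form a clique, so at least 5 colors are needed.
A valid assignment using 5 colors: 0=blue, 1=green, 2=red, 3=yellow, 4=blue, 5=purple, 6=red, 7=green, 8=purple, 9=green. No two adjacent vertices share a color.

5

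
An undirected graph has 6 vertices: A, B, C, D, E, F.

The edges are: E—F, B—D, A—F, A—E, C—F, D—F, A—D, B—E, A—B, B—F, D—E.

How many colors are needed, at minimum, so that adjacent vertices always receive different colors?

5

A, B, D, E, F are mutually adjacent (a clique of size 5), so at least 5 colors are needed.
5 colors suffice: color 1 → {F}; color 2 → {C, E}; color 3 → {A}; color 4 → {B}; color 5 → {D}. Every edge joins two different colors.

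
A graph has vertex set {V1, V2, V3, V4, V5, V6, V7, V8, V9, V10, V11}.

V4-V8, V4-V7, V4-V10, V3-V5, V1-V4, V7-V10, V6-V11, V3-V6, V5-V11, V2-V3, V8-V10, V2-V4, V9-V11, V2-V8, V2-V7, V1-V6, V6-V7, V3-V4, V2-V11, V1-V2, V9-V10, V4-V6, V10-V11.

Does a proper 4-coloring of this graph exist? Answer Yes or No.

The chromatic number is 3. V9, V10, V11 form a triangle, so at least 3 colors are needed.
3 colors suffice: color red → {V4, V11}; color blue → {V2, V5, V6, V10}; color green → {V1, V3, V7, V8, V9}.
Since 4 ≥ 3, a proper 4-coloring certainly exists.

Yes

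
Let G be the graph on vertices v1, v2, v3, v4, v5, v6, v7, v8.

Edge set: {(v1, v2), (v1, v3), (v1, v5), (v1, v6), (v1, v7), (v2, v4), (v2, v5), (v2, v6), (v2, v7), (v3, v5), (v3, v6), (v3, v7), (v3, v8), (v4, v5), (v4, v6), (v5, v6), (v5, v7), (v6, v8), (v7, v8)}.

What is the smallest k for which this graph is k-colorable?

v1, v3, v5, v7 form a clique, so at least 4 colors are needed.
4 colors suffice: color red → {v5, v8}; color blue → {v6, v7}; color green → {v2, v3}; color yellow → {v1, v4}. Each edge has distinct colors on its endpoints.

4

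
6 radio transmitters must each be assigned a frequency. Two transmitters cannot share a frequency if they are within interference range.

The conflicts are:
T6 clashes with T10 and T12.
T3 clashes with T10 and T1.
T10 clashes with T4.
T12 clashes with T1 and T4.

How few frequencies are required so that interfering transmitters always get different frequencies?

3

The cycle T3-T10-T4-T12-T1-T3 has odd length 5, so it cannot be 2-colored; at least 3 frequencies are needed.
3 frequencies suffice: T6=2, T3=2, T10=1, T12=1, T1=3, T4=2. No two conflicting transmitters share a frequency.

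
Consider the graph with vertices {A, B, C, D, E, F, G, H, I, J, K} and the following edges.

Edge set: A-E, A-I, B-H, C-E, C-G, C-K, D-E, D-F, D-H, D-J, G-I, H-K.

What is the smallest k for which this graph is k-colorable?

3

The cycle C-E-D-H-K-C has odd length 5, so it cannot be 2-colored; at least 3 colors are needed.
3 colors suffice: color 1 → {A, B, C, D}; color 2 → {E, F, G, H, J}; color 3 → {I, K}. Each edge has distinct colors on its endpoints.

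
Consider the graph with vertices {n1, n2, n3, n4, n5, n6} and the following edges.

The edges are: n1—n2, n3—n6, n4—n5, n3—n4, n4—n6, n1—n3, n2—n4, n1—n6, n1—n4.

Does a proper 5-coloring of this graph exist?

Yes

The chromatic number is 4. n1, n3, n4, n6 form a clique, so at least 4 colors are needed.
4 colors suffice: color red → {n4}; color blue → {n1, n5}; color green → {n2, n3}; color yellow → {n6}.
Since 5 ≥ 4, a proper 5-coloring certainly exists.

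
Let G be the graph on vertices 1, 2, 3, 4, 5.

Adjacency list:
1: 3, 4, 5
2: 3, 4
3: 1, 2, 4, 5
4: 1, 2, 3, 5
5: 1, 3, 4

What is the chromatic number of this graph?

4

1, 3, 4, 5 form a clique, so at least 4 colors are needed.
A valid assignment using 4 colors: 1=yellow, 2=green, 3=blue, 4=red, 5=green. Each edge has distinct colors on its endpoints.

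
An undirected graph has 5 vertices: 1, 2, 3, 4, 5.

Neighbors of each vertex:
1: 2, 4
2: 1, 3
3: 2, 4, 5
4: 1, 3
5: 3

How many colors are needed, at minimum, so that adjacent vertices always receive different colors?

2

3 and 4 are adjacent, so at least 2 colors are needed.
2 colors suffice: color red → {1, 3}; color blue → {2, 4, 5}. No two adjacent vertices share a color.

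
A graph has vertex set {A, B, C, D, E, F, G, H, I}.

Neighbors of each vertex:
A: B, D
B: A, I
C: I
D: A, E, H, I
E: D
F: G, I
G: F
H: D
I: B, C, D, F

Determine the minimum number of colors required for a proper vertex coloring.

2

D and H are adjacent, so at least 2 colors are needed.
2 colors suffice: color 1 → {B, C, D, F}; color 2 → {A, E, G, H, I}. Each edge has distinct colors on its endpoints.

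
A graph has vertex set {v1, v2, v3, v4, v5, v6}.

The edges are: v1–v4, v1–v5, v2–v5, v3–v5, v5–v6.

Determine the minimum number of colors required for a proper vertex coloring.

2

v1 and v5 are adjacent, so at least 2 colors are needed.
2 colors suffice: color 1 → {v4, v5}; color 2 → {v1, v2, v3, v6}. Each edge has distinct colors on its endpoints.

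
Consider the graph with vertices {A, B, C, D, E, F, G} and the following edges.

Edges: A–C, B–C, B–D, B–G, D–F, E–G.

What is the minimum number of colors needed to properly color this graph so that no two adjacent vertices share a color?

2

D and F are adjacent, so at least 2 colors are needed.
A valid assignment using 2 colors: A=1, B=1, C=2, D=2, E=1, F=1, G=2. No two adjacent vertices share a color.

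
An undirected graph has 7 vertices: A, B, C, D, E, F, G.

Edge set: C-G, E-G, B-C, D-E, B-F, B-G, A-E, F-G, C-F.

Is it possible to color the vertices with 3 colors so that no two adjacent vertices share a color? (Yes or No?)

No

B, C, F, G are pairwise adjacent (a clique of size 4), so at least 4 colors are needed.
So 3 colors are not enough.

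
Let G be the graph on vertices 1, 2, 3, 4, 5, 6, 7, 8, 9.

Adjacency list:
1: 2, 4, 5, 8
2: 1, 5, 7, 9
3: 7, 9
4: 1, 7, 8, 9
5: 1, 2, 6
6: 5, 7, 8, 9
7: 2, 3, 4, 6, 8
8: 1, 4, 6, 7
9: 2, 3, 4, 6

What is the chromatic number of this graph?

6, 7, 8 form a triangle, so at least 3 colors are needed.
One proper 3-coloring: 1=red, 2=green, 3=blue, 4=green, 5=blue, 6=green, 7=red, 8=blue, 9=red. Every edge joins two different colors.

3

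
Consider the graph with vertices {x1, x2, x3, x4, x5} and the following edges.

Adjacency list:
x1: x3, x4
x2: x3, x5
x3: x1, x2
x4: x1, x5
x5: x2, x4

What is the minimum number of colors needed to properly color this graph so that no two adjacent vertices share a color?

3

The cycle x3-x2-x5-x4-x1-x3 has odd length 5, so it cannot be 2-colored; at least 3 colors are needed.
One proper 3-coloring: x1=G, x2=B, x3=R, x4=B, x5=R. Every edge joins two different colors.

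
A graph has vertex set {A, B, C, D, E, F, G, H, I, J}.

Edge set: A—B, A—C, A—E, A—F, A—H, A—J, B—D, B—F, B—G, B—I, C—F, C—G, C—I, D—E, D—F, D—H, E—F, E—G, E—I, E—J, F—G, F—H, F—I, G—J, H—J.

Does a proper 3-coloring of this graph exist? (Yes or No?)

The chromatic number is 3. B, F, I are pairwise adjacent, so at least 3 colors are needed.
3 colors suffice: color 1 → {F, J}; color 2 → {A, D, G, I}; color 3 → {B, C, E, H}.
That is already a proper 3-coloring.

Yes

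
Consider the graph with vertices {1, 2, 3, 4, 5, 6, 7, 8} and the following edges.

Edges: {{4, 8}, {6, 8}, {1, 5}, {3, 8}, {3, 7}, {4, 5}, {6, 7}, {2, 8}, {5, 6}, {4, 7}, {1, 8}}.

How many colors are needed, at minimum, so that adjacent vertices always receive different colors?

2

5 and 6 are adjacent, so at least 2 colors are needed.
A valid assignment using 2 colors: 1=b, 2=b, 3=b, 4=b, 5=a, 6=b, 7=a, 8=a. Each edge has distinct colors on its endpoints.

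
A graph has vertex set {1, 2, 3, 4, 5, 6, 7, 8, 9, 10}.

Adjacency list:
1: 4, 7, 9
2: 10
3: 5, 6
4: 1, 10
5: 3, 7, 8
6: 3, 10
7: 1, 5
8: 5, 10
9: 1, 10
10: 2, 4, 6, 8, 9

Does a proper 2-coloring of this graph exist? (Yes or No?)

No

The cycle 10-8-5-3-6-10 has odd length 5, so it cannot be 2-colored; at least 3 colors are needed.
So 2 colors are not enough.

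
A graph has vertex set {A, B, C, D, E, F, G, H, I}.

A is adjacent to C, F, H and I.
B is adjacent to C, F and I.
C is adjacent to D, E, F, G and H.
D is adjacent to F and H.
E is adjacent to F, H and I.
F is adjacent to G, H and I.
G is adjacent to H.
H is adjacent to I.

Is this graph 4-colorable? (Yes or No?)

Yes

The chromatic number is 4. C, E, F, H are pairwise adjacent (a clique of size 4), so at least 4 colors are needed.
A valid assignment using 4 colors: A=yellow, B=green, C=blue, D=yellow, E=yellow, F=red, G=yellow, H=green, I=blue.
That is already a proper 4-coloring.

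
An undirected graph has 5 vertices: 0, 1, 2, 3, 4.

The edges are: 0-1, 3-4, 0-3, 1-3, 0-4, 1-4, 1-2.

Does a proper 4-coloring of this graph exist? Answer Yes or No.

The chromatic number is 4. 0, 1, 3, 4 form a clique, so at least 4 colors are needed.
4 colors suffice: 0=d, 1=a, 2=b, 3=b, 4=c.
That is already a proper 4-coloring.

Yes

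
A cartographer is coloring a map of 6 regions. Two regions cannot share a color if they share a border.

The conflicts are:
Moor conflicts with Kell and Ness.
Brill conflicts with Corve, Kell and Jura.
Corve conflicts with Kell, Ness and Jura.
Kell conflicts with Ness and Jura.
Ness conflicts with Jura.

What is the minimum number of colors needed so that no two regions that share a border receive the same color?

4

Brill, Corve, Kell, Jura are mutually in conflict, so at least 4 colors are needed.
4 colors suffice: color 1 → {Kell}; color 2 → {Brill, Ness}; color 3 → {Moor, Jura}; color 4 → {Corve}. Every pair that conflicts lands in different colors.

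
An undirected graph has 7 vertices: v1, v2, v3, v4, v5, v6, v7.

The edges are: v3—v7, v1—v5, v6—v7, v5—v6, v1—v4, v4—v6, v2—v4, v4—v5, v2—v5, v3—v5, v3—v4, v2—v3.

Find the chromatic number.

v2, v3, v4, v5 are mutually adjacent (a clique of size 4), so at least 4 colors are needed.
One proper 4-coloring: v1=green, v2=yellow, v3=green, v4=blue, v5=red, v6=green, v7=red. No two adjacent vertices share a color.

4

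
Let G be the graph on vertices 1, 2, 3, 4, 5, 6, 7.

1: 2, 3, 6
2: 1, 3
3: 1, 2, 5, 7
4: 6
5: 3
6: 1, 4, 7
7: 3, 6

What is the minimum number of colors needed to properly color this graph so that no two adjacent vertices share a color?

1, 2, 3 are mutually adjacent, so at least 3 colors are needed.
3 colors suffice: color red → {3, 6}; color blue → {1, 4, 5, 7}; color green → {2}. Each edge has distinct colors on its endpoints.

3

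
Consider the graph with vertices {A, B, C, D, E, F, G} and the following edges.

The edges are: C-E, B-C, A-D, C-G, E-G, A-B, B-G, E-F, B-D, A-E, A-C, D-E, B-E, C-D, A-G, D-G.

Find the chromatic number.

A, B, C, D, E, G are mutually adjacent (a clique of size 6), so at least 6 colors are needed.
6 colors suffice: color 1 → {E}; color 2 → {B, F}; color 3 → {A}; color 4 → {D}; color 5 → {G}; color 6 → {C}. Each edge has distinct colors on its endpoints.

6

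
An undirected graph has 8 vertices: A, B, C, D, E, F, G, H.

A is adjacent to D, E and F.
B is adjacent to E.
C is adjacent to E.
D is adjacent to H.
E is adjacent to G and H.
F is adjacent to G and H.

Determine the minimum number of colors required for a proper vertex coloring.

F and H are adjacent, so at least 2 colors are needed.
A valid assignment using 2 colors: A=blue, B=blue, C=blue, D=red, E=red, F=red, G=blue, H=blue. No two adjacent vertices share a color.

2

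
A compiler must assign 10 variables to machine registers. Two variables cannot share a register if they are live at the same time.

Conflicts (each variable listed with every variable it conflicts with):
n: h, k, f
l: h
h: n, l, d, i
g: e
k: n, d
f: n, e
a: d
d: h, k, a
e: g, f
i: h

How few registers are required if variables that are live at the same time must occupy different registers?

n and k conflict, so at least 2 registers are needed.
A valid assignment using 2 registers: n=2, l=2, h=1, g=1, k=1, f=1, a=1, d=2, e=2, i=2. Each listed conflict is separated.

2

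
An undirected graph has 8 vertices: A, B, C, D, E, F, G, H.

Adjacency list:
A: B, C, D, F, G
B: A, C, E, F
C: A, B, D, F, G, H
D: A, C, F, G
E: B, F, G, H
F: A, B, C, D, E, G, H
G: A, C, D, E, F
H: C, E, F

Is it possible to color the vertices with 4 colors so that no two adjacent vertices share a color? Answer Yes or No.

No

A, C, D, F, G form a clique, so at least 5 colors are needed.
So 4 colors are not enough.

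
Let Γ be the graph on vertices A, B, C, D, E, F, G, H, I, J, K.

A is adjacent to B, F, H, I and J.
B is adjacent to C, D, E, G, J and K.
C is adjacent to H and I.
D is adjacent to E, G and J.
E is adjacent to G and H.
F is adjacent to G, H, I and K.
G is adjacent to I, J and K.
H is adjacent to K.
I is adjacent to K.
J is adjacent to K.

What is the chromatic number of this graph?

4

F, G, I, K are pairwise adjacent (a clique of size 4), so at least 4 colors are needed.
4 colors suffice: color red → {B, F}; color blue → {G, H}; color green → {A, C, D, K}; color yellow → {E, I, J}. Each edge has distinct colors on its endpoints.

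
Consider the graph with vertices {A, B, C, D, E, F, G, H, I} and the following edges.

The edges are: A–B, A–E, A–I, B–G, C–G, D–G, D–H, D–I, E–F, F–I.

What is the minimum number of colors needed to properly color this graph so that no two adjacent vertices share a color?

The cycle A-B-G-D-I-A has odd length 5, so it cannot be 2-colored; at least 3 colors are needed.
3 colors suffice: A=1, B=3, C=1, D=1, E=2, F=1, G=2, H=2, I=2. Every edge joins two different colors.

3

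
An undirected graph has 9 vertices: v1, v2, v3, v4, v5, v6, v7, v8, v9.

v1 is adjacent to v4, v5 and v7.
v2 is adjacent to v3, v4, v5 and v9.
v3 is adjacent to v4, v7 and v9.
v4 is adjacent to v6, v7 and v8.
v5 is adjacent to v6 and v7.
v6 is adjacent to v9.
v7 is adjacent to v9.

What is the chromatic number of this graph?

3

v2, v3, v9 form a triangle, so at least 3 colors are needed.
One proper 3-coloring: v1=3, v2=2, v3=3, v4=1, v5=1, v6=2, v7=2, v8=2, v9=1. Every edge joins two different colors.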